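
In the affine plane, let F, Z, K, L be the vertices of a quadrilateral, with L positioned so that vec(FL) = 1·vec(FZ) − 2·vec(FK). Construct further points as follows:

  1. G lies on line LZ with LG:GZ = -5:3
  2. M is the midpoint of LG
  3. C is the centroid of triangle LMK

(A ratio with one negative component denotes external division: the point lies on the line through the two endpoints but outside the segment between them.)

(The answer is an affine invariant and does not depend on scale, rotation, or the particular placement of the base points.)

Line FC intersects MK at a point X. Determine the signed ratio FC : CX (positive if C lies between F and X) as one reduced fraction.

FC:CX = 1/5

Set F = (0, 0), Z = (1, 0), K = (0, 1), L = (1, -2); any affine frame gives the same invariant.
1. G lies on line LZ with LG:GZ = -5:3 ⇒ G = (1, 3)
2. M is the midpoint of LG ⇒ M = (1, 1/2)
3. C is the centroid of triangle LMK ⇒ C = (2/3, -1/6)
line FC meets MK at X = (4, -1)
C = F + t·(X−F) with t = 1/6, so FC:CX = 1/6:5/6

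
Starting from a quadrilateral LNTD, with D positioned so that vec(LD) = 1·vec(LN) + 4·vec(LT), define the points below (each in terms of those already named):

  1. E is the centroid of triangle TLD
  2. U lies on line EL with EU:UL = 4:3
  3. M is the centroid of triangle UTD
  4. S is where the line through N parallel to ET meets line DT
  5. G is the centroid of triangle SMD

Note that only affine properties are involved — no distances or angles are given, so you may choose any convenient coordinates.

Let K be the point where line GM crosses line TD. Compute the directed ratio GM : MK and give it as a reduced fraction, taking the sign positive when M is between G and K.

GM:MK = -2/3

Work in coordinates with L = (0, 0), N = (1, 0), T = (0, 1), D = (1, 4).
1. E is the centroid of triangle TLD ⇒ E = (1/3, 5/3)
2. U lies on line EL with EU:UL = 4:3 ⇒ U = (1/7, 5/7)
3. M is the centroid of triangle UTD ⇒ M = (8/21, 40/21)
4. S is where the line through N parallel to ET meets line DT ⇒ S = (-3, -8)
5. G is the centroid of triangle SMD ⇒ G = (-34/63, -44/63)
line GM meets TD at K = (-1, -2)
M = G + t·(K−G) with t = -2, so GM:MK = -2:3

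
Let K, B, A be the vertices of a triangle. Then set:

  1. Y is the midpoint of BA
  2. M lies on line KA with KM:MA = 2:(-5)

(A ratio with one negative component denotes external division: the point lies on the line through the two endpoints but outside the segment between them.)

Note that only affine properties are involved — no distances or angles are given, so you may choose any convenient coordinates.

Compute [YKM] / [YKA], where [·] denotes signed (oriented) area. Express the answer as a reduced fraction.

[YKM]:[YKA] = -2/3

Assign K = (0, 0), B = (1, 0), A = (0, 1) — the answer is frame-independent, so this choice is without loss of generality.
1. Y is the midpoint of BA ⇒ Y = (1/2, 1/2)
2. M lies on line KA with KM:MA = 2:(-5) ⇒ M = (0, -2/3)
2·[YKM] = 1/3, 2·[YKA] = -1/2
[YKM]:[YKA] = 1/3:-1/2 = -2/3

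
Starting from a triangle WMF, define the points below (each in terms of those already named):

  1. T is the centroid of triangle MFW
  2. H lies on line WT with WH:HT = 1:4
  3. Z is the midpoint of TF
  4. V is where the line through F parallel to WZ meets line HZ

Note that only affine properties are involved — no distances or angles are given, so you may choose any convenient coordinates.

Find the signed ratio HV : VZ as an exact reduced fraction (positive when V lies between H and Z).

Assign W = (0, 0), M = (1, 0), F = (0, 1) — the answer is frame-independent, so this choice is without loss of generality.
1. T is the centroid of triangle MFW ⇒ T = (1/3, 1/3)
2. H lies on line WT with WH:HT = 1:4 ⇒ H = (1/15, 1/15)
3. Z is the midpoint of TF ⇒ Z = (1/6, 2/3)
4. V is where the line through F parallel to WZ meets line HZ ⇒ V = (2/3, 11/3)
V = H + t·(Z−H) with t = 6, so HV:VZ = t:(1−t) = 6:-5

HV:VZ = -6/5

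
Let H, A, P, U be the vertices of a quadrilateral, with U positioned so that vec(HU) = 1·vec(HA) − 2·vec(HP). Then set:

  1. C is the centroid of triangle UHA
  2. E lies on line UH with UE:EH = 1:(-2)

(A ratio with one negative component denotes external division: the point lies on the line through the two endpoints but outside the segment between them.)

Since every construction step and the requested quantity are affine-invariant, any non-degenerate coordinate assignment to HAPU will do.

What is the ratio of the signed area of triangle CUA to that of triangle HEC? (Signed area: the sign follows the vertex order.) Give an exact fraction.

[CUA]:[HEC] = 1/2

Assign H = (0, 0), A = (1, 0), P = (0, 1), U = (1, -2) — the answer is frame-independent, so this choice is without loss of generality.
1. C is the centroid of triangle UHA ⇒ C = (2/3, -2/3)
2. E lies on line UH with UE:EH = 1:(-2) ⇒ E = (2, -4)
2·[CUA] = 2/3, 2·[HEC] = 4/3
[CUA]:[HEC] = 2/3:4/3 = 1/2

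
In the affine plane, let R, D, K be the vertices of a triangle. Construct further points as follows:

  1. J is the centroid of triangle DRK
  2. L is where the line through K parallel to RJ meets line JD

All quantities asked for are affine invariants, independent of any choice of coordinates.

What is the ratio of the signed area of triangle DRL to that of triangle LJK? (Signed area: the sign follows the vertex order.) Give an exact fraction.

[DRL]:[LJK] = -2

Choose coordinates R = (0, 0), D = (1, 0), K = (0, 1).
1. J is the centroid of triangle DRK ⇒ J = (1/3, 1/3)
2. L is where the line through K parallel to RJ meets line JD ⇒ L = (-1/3, 2/3)
2·[DRL] = -2/3, 2·[LJK] = 1/3
[DRL]:[LJK] = -2/3:1/3 = -2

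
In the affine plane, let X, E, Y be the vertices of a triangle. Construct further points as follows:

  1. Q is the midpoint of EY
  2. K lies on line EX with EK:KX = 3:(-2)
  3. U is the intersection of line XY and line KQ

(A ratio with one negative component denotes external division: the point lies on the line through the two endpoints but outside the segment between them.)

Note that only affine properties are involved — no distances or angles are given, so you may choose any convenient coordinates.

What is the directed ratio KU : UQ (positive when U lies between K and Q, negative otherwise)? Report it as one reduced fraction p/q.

KU:UQ = 4

Set X = (0, 0), E = (1, 0), Y = (0, 1); any affine frame gives the same invariant.
1. Q is the midpoint of EY ⇒ Q = (1/2, 1/2)
2. K lies on line EX with EK:KX = 3:(-2) ⇒ K = (-2, 0)
3. U is the intersection of line XY and line KQ ⇒ U = (0, 2/5)
U = K + t·(Q−K) with t = 4/5, so KU:UQ = t:(1−t) = 4/5:1/5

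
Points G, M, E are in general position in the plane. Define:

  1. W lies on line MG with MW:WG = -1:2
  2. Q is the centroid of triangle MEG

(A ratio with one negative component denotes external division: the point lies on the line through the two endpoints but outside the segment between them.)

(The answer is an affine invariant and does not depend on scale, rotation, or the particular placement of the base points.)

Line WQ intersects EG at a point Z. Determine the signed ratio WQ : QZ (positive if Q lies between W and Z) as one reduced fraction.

WQ:QZ = 5

Set G = (0, 0), M = (1, 0), E = (0, 1); any affine frame gives the same invariant.
1. W lies on line MG with MW:WG = -1:2 ⇒ W = (2, 0)
2. Q is the centroid of triangle MEG ⇒ Q = (1/3, 1/3)
line WQ meets EG at Z = (0, 2/5)
Q = W + t·(Z−W) with t = 5/6, so WQ:QZ = 5/6:1/6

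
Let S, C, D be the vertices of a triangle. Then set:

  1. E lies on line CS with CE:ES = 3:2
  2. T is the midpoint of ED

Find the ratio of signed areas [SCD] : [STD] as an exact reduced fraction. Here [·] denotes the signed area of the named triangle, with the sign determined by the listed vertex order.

[SCD]:[STD] = 5

Choose coordinates S = (0, 0), C = (1, 0), D = (0, 1).
1. E lies on line CS with CE:ES = 3:2 ⇒ E = (2/5, 0)
2. T is the midpoint of ED ⇒ T = (1/5, 1/2)
2·[SCD] = 1, 2·[STD] = 1/5
[SCD]:[STD] = 1:1/5 = 5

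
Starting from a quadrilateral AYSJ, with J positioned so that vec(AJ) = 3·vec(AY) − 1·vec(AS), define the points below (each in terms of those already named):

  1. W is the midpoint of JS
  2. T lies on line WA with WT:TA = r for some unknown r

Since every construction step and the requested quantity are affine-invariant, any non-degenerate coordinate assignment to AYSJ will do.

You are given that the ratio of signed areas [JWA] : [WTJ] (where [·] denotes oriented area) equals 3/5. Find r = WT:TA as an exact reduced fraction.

r = -5/2

Work in coordinates with A = (0, 0), Y = (1, 0), S = (0, 1), J = (3, -1).
1. W is the midpoint of JS ⇒ W = (3/2, 0)
2. With WT:TA = r, write λ = r/(r+1) so T = W + λ·(A−W); T is affine-linear in λ
Every point depending on T is an affine combination of T and λ-independent points, so each such coordinate is linear in λ; the λ² term in each signed area is a multiple of (A−W)×(A−W) = 0, so 2·[JWA] and 2·[WTJ] are each linear in λ. Evaluating at λ=0 and λ=1:
  2·[JWA] = 3/2,   2·[WTJ] = 3/2·λ
So [JWA]:[WTJ] = (3/2) / (3/2·λ). Setting this equal to 3/5:
  3/2 = 3/5·(3/2·λ)  ⇒  λ = 5/3
Then r = λ/(1−λ) = (5/3)/(-2/3) = -5/2. Check: with r = -5/2, T = (-1, 0) and [JWA]:[WTJ] = 3/5 as required.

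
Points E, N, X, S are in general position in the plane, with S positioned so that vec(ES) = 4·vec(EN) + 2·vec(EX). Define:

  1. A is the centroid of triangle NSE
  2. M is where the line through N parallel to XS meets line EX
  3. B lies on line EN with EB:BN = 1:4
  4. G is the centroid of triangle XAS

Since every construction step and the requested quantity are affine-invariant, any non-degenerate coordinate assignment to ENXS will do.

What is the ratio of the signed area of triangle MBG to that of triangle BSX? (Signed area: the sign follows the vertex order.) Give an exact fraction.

[MBG]:[BSX] = -8/189

Set E = (0, 0), N = (1, 0), X = (0, 1), S = (4, 2); any affine frame gives the same invariant.
1. A is the centroid of triangle NSE ⇒ A = (5/3, 2/3)
2. M is where the line through N parallel to XS meets line EX ⇒ M = (0, -1/4)
3. B lies on line EN with EB:BN = 1:4 ⇒ B = (1/5, 0)
4. G is the centroid of triangle XAS ⇒ G = (17/9, 11/9)
2·[MBG] = -8/45, 2·[BSX] = 21/5
[MBG]:[BSX] = -8/45:21/5 = -8/189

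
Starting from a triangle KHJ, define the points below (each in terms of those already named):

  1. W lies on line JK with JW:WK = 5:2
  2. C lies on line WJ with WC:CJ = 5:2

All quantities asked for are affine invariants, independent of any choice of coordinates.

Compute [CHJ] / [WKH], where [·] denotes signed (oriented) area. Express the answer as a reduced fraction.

[CHJ]:[WKH] = 5/7

Assign K = (0, 0), H = (1, 0), J = (0, 1) — the answer is frame-independent, so this choice is without loss of generality.
1. W lies on line JK with JW:WK = 5:2 ⇒ W = (0, 2/7)
2. C lies on line WJ with WC:CJ = 5:2 ⇒ C = (0, 39/49)
2·[CHJ] = 10/49, 2·[WKH] = 2/7
[CHJ]:[WKH] = 10/49:2/7 = 5/7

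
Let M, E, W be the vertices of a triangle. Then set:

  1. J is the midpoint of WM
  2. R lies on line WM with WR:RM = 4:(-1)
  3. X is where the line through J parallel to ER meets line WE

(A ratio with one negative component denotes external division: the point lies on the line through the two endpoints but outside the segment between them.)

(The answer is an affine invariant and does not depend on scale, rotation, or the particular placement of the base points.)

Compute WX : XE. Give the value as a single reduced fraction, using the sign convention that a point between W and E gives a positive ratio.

WX:XE = 3/5

Set M = (0, 0), E = (1, 0), W = (0, 1); any affine frame gives the same invariant.
1. J is the midpoint of WM ⇒ J = (0, 1/2)
2. R lies on line WM with WR:RM = 4:(-1) ⇒ R = (0, -1/3)
3. X is where the line through J parallel to ER meets line WE ⇒ X = (3/8, 5/8)
X = W + t·(E−W) with t = 3/8, so WX:XE = t:(1−t) = 3/8:5/8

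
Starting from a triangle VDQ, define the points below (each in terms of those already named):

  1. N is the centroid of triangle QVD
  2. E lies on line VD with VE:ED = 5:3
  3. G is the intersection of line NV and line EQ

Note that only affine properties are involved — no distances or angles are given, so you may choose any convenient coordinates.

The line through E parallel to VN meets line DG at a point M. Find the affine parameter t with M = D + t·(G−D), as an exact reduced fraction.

t = 3/8

Set V = (0, 0), D = (1, 0), Q = (0, 1); any affine frame gives the same invariant.
1. N is the centroid of triangle QVD ⇒ N = (1/3, 1/3)
2. E lies on line VD with VE:ED = 5:3 ⇒ E = (5/8, 0)
3. G is the intersection of line NV and line EQ ⇒ G = (5/13, 5/13)
through E parallel to VN: direction (1/3, 1/3); meets DG at M = (10/13, 15/104)
M = D + t·(G−D) with t = 3/8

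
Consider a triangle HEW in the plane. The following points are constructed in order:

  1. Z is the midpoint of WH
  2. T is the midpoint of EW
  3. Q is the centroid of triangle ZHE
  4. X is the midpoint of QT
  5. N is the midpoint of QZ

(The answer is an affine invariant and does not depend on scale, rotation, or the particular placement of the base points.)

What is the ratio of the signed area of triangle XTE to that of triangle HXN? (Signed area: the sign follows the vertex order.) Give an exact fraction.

Assign H = (0, 0), E = (1, 0), W = (0, 1) — the answer is frame-independent, so this choice is without loss of generality.
1. Z is the midpoint of WH ⇒ Z = (0, 1/2)
2. T is the midpoint of EW ⇒ T = (1/2, 1/2)
3. Q is the centroid of triangle ZHE ⇒ Q = (1/3, 1/6)
4. X is the midpoint of QT ⇒ X = (5/12, 1/3)
5. N is the midpoint of QZ ⇒ N = (1/6, 1/3)
2·[XTE] = -1/8, 2·[HXN] = 1/12
[XTE]:[HXN] = -1/8:1/12 = -3/2

[XTE]:[HXN] = -3/2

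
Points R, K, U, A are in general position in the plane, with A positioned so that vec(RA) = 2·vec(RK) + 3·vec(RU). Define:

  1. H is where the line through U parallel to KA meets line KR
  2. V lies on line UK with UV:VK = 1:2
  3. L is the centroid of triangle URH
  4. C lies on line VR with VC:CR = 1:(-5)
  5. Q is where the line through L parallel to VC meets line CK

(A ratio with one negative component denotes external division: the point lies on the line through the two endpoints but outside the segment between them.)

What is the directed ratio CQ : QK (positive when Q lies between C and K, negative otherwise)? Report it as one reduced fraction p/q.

CQ:QK = -5/23

Assign R = (0, 0), K = (1, 0), U = (0, 1), A = (2, 3) — the answer is frame-independent, so this choice is without loss of generality.
1. H is where the line through U parallel to KA meets line KR ⇒ H = (-1/3, 0)
2. V lies on line UK with UV:VK = 1:2 ⇒ V = (1/3, 2/3)
3. L is the centroid of triangle URH ⇒ L = (-1/9, 1/3)
4. C lies on line VR with VC:CR = 1:(-5) ⇒ C = (5/12, 5/6)
5. Q is where the line through L parallel to VC meets line CK ⇒ Q = (55/216, 115/108)
Q = C + t·(K−C) with t = -5/18, so CQ:QK = t:(1−t) = -5/18:23/18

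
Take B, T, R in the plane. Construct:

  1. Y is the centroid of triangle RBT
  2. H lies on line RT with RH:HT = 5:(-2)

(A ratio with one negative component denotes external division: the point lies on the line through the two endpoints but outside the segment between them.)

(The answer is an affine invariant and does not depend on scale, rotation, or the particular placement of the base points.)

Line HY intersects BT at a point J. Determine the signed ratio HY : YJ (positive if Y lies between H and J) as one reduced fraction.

HY:YJ = -3

Choose coordinates B = (0, 0), T = (1, 0), R = (0, 1).
1. Y is the centroid of triangle RBT ⇒ Y = (1/3, 1/3)
2. H lies on line RT with RH:HT = 5:(-2) ⇒ H = (5/3, -2/3)
line HY meets BT at J = (7/9, 0)
Y = H + t·(J−H) with t = 3/2, so HY:YJ = 3/2:-1/2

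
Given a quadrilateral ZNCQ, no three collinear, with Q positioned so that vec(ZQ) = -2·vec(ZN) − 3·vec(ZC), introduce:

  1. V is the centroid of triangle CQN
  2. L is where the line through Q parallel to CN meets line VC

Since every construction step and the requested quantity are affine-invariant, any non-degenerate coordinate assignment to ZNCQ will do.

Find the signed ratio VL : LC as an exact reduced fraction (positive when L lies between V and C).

Choose coordinates Z = (0, 0), N = (1, 0), C = (0, 1), Q = (-2, -3).
1. V is the centroid of triangle CQN ⇒ V = (-1/3, -2/3)
2. L is where the line through Q parallel to CN meets line VC ⇒ L = (-1, -4)
L = V + t·(C−V) with t = -2, so VL:LC = t:(1−t) = -2:3

VL:LC = -2/3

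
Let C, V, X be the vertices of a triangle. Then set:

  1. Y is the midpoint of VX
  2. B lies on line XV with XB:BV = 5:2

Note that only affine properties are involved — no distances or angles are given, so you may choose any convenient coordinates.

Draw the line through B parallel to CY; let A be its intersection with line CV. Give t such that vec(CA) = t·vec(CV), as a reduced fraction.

t = 3/7

Choose coordinates C = (0, 0), V = (1, 0), X = (0, 1).
1. Y is the midpoint of VX ⇒ Y = (1/2, 1/2)
2. B lies on line XV with XB:BV = 5:2 ⇒ B = (5/7, 2/7)
through B parallel to CY: direction (1/2, 1/2); meets CV at A = (3/7, 0)
A = C + t·(V−C) with t = 3/7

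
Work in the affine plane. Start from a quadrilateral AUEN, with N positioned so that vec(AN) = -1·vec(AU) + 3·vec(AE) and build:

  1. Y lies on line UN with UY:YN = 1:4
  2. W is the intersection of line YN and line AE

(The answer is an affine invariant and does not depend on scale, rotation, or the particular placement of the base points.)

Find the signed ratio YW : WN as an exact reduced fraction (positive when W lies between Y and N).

YW:WN = 3/5

Set A = (0, 0), U = (1, 0), E = (0, 1), N = (-1, 3); any affine frame gives the same invariant.
1. Y lies on line UN with UY:YN = 1:4 ⇒ Y = (3/5, 3/5)
2. W is the intersection of line YN and line AE ⇒ W = (0, 3/2)
W = Y + t·(N−Y) with t = 3/8, so YW:WN = t:(1−t) = 3/8:5/8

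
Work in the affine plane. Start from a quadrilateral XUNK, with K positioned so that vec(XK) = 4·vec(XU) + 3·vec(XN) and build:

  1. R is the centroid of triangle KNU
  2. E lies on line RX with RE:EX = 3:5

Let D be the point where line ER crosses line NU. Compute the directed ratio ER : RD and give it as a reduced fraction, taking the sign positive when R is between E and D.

Set X = (0, 0), U = (1, 0), N = (0, 1), K = (4, 3); any affine frame gives the same invariant.
1. R is the centroid of triangle KNU ⇒ R = (5/3, 4/3)
2. E lies on line RX with RE:EX = 3:5 ⇒ E = (25/24, 5/6)
line ER meets NU at D = (5/9, 4/9)
R = E + t·(D−E) with t = -9/7, so ER:RD = -9/7:16/7

ER:RD = -9/16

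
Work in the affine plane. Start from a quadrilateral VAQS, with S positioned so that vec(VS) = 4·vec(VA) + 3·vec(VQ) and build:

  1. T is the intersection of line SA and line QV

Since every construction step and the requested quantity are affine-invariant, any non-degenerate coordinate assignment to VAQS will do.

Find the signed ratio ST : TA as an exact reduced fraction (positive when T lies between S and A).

ST:TA = -4

Set V = (0, 0), A = (1, 0), Q = (0, 1), S = (4, 3); any affine frame gives the same invariant.
1. T is the intersection of line SA and line QV ⇒ T = (0, -1)
T = S + t·(A−S) with t = 4/3, so ST:TA = t:(1−t) = 4/3:-1/3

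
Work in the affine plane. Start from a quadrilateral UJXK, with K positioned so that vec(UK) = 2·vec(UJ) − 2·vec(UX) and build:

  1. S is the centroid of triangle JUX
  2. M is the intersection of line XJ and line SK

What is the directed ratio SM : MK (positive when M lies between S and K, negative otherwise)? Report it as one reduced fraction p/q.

SM:MK = -1/3

Set U = (0, 0), J = (1, 0), X = (0, 1), K = (2, -2); any affine frame gives the same invariant.
1. S is the centroid of triangle JUX ⇒ S = (1/3, 1/3)
2. M is the intersection of line XJ and line SK ⇒ M = (-1/2, 3/2)
M = S + t·(K−S) with t = -1/2, so SM:MK = t:(1−t) = -1/2:3/2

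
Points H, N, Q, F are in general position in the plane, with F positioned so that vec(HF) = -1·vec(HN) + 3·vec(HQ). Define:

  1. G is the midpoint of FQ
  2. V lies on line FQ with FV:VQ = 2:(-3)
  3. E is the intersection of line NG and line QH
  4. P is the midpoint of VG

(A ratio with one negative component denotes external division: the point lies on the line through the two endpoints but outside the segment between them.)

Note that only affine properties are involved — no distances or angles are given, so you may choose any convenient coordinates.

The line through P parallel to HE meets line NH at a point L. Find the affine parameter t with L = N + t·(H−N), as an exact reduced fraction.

Set H = (0, 0), N = (1, 0), Q = (0, 1), F = (-1, 3); any affine frame gives the same invariant.
1. G is the midpoint of FQ ⇒ G = (-1/2, 2)
2. V lies on line FQ with FV:VQ = 2:(-3) ⇒ V = (-3, 7)
3. E is the intersection of line NG and line QH ⇒ E = (0, 4/3)
4. P is the midpoint of VG ⇒ P = (-7/4, 9/2)
through P parallel to HE: direction (0, 4/3); meets NH at L = (-7/4, 0)
L = N + t·(H−N) with t = 11/4

t = 11/4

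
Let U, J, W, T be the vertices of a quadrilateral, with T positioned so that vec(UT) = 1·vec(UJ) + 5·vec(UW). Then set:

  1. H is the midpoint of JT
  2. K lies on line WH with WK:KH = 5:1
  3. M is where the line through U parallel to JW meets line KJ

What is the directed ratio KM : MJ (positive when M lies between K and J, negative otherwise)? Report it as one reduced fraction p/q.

Set U = (0, 0), J = (1, 0), W = (0, 1), T = (1, 5); any affine frame gives the same invariant.
1. H is the midpoint of JT ⇒ H = (1, 5/2)
2. K lies on line WH with WK:KH = 5:1 ⇒ K = (5/6, 9/4)
3. M is where the line through U parallel to JW meets line KJ ⇒ M = (27/25, -27/25)
M = K + t·(J−K) with t = 37/25, so KM:MJ = t:(1−t) = 37/25:-12/25

KM:MJ = -37/12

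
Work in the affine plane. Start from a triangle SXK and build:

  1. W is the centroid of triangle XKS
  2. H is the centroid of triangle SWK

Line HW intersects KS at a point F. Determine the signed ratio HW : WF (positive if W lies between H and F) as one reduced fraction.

HW:WF = -2/3

Set S = (0, 0), X = (1, 0), K = (0, 1); any affine frame gives the same invariant.
1. W is the centroid of triangle XKS ⇒ W = (1/3, 1/3)
2. H is the centroid of triangle SWK ⇒ H = (1/9, 4/9)
line HW meets KS at F = (0, 1/2)
W = H + t·(F−H) with t = -2, so HW:WF = -2:3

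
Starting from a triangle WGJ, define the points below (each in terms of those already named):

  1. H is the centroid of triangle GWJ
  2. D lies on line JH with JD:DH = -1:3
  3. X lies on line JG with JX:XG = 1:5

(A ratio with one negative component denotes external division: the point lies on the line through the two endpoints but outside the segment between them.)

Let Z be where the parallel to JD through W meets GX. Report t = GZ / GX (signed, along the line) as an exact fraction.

t = 12/5

Assign W = (0, 0), G = (1, 0), J = (0, 1) — the answer is frame-independent, so this choice is without loss of generality.
1. H is the centroid of triangle GWJ ⇒ H = (1/3, 1/3)
2. D lies on line JH with JD:DH = -1:3 ⇒ D = (-1/6, 4/3)
3. X lies on line JG with JX:XG = 1:5 ⇒ X = (1/6, 5/6)
through W parallel to JD: direction (-1/6, 1/3); meets GX at Z = (-1, 2)
Z = G + t·(X−G) with t = 12/5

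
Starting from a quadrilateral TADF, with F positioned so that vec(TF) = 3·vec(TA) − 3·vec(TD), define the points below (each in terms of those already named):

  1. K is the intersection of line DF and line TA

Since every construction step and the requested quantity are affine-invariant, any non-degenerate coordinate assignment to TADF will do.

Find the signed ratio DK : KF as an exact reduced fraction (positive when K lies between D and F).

Choose coordinates T = (0, 0), A = (1, 0), D = (0, 1), F = (3, -3).
1. K is the intersection of line DF and line TA ⇒ K = (3/4, 0)
K = D + t·(F−D) with t = 1/4, so DK:KF = t:(1−t) = 1/4:3/4

DK:KF = 1/3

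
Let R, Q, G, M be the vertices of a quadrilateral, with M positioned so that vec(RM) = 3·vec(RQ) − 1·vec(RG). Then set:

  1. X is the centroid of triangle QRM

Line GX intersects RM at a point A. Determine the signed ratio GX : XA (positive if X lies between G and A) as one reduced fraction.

GX:XA = 8

Set R = (0, 0), Q = (1, 0), G = (0, 1), M = (3, -1); any affine frame gives the same invariant.
1. X is the centroid of triangle QRM ⇒ X = (4/3, -1/3)
line GX meets RM at A = (3/2, -1/2)
X = G + t·(A−G) with t = 8/9, so GX:XA = 8/9:1/9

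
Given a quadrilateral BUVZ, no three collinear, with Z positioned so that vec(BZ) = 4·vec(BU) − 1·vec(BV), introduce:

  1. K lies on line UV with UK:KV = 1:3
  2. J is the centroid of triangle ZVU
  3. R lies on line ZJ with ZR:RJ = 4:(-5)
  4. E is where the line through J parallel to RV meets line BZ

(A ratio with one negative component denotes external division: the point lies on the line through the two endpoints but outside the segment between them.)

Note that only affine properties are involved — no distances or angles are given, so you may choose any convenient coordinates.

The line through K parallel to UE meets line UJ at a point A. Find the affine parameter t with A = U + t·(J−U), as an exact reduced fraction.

Assign B = (0, 0), U = (1, 0), V = (0, 1), Z = (4, -1) — the answer is frame-independent, so this choice is without loss of generality.
1. K lies on line UV with UK:KV = 1:3 ⇒ K = (3/4, 1/4)
2. J is the centroid of triangle ZVU ⇒ J = (5/3, 0)
3. R lies on line ZJ with ZR:RJ = 4:(-5) ⇒ R = (40/3, -5)
4. E is where the line through J parallel to RV meets line BZ ⇒ E = (15/4, -15/16)
through K parallel to UE: direction (11/4, -15/16); meets UJ at A = (89/60, 0)
A = U + t·(J−U) with t = 29/40

t = 29/40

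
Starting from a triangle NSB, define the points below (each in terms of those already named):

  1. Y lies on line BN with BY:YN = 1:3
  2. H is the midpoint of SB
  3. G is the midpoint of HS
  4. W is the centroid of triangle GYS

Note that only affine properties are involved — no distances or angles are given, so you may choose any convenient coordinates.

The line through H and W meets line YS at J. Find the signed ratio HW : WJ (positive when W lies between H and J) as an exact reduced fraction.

Work in coordinates with N = (0, 0), S = (1, 0), B = (0, 1).
1. Y lies on line BN with BY:YN = 1:3 ⇒ Y = (0, 3/4)
2. H is the midpoint of SB ⇒ H = (1/2, 1/2)
3. G is the midpoint of HS ⇒ G = (3/4, 1/4)
4. W is the centroid of triangle GYS ⇒ W = (7/12, 1/3)
line HW meets YS at J = (3/5, 3/10)
W = H + t·(J−H) with t = 5/6, so HW:WJ = 5/6:1/6

HW:WJ = 5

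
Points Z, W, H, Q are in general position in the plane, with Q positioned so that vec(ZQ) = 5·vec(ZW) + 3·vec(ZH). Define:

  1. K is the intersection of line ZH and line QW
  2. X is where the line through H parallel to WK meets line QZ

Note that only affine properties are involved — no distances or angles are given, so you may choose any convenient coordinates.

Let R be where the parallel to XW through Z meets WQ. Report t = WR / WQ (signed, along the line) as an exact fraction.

t = 4/7

Work in coordinates with Z = (0, 0), W = (1, 0), H = (0, 1), Q = (5, 3).
1. K is the intersection of line ZH and line QW ⇒ K = (0, -3/4)
2. X is where the line through H parallel to WK meets line QZ ⇒ X = (-20/3, -4)
through Z parallel to XW: direction (23/3, 4); meets WQ at R = (23/7, 12/7)
R = W + t·(Q−W) with t = 4/7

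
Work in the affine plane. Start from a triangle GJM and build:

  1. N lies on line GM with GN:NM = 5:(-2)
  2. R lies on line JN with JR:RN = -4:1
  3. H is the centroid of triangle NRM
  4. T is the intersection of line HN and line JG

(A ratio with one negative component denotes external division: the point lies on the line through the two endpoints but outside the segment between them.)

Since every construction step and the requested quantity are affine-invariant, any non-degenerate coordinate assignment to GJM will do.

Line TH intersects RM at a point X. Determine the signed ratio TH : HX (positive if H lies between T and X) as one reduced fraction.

Work in coordinates with G = (0, 0), J = (1, 0), M = (0, 1).
1. N lies on line GM with GN:NM = 5:(-2) ⇒ N = (0, 5/3)
2. R lies on line JN with JR:RN = -4:1 ⇒ R = (-1/3, 20/9)
3. H is the centroid of triangle NRM ⇒ H = (-1/9, 44/27)
4. T is the intersection of line HN and line JG ⇒ T = (-5, 0)
line TH meets RM at X = (-1/6, 29/18)
H = T + t·(X−T) with t = 88/87, so TH:HX = 88/87:-1/87

TH:HX = -88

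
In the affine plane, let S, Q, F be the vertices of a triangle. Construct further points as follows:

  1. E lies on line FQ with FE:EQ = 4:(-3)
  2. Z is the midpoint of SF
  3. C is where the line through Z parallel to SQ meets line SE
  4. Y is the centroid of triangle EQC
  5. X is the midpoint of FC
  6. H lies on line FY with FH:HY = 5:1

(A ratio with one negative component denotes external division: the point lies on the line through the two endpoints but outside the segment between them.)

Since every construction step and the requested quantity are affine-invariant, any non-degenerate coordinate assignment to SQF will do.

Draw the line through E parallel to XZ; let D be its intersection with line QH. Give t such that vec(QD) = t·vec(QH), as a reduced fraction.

t = 2

Work in coordinates with S = (0, 0), Q = (1, 0), F = (0, 1).
1. E lies on line FQ with FE:EQ = 4:(-3) ⇒ E = (4, -3)
2. Z is the midpoint of SF ⇒ Z = (0, 1/2)
3. C is where the line through Z parallel to SQ meets line SE ⇒ C = (-2/3, 1/2)
4. Y is the centroid of triangle EQC ⇒ Y = (13/9, -5/6)
5. X is the midpoint of FC ⇒ X = (-1/3, 3/4)
6. H lies on line FY with FH:HY = 5:1 ⇒ H = (65/54, -19/36)
through E parallel to XZ: direction (1/3, -1/4); meets QH at D = (38/27, -19/18)
D = Q + t·(H−Q) with t = 2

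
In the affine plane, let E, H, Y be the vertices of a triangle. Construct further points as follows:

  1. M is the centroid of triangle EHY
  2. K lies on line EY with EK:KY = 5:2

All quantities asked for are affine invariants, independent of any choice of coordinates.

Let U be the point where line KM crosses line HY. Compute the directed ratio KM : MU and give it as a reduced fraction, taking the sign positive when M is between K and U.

KM:MU = -1/7

Work in coordinates with E = (0, 0), H = (1, 0), Y = (0, 1).
1. M is the centroid of triangle EHY ⇒ M = (1/3, 1/3)
2. K lies on line EY with EK:KY = 5:2 ⇒ K = (0, 5/7)
line KM meets HY at U = (-2, 3)
M = K + t·(U−K) with t = -1/6, so KM:MU = -1/6:7/6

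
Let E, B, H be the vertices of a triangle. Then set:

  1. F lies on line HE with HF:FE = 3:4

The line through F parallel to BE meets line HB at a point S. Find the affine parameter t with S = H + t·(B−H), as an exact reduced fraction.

Choose coordinates E = (0, 0), B = (1, 0), H = (0, 1).
1. F lies on line HE with HF:FE = 3:4 ⇒ F = (0, 4/7)
through F parallel to BE: direction (-1, 0); meets HB at S = (3/7, 4/7)
S = H + t·(B−H) with t = 3/7

t = 3/7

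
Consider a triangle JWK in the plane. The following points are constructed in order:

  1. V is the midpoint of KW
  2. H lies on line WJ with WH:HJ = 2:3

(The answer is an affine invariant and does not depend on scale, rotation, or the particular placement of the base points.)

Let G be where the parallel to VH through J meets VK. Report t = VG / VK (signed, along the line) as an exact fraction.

Work in coordinates with J = (0, 0), W = (1, 0), K = (0, 1).
1. V is the midpoint of KW ⇒ V = (1/2, 1/2)
2. H lies on line WJ with WH:HJ = 2:3 ⇒ H = (3/5, 0)
through J parallel to VH: direction (1/10, -1/2); meets VK at G = (-1/4, 5/4)
G = V + t·(K−V) with t = 3/2

t = 3/2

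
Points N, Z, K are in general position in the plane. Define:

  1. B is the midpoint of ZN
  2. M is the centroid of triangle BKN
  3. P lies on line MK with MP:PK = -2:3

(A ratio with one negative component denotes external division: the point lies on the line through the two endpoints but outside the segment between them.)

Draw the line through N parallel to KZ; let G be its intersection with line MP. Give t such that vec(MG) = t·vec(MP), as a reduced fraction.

Assign N = (0, 0), Z = (1, 0), K = (0, 1) — the answer is frame-independent, so this choice is without loss of generality.
1. B is the midpoint of ZN ⇒ B = (1/2, 0)
2. M is the centroid of triangle BKN ⇒ M = (1/6, 1/3)
3. P lies on line MK with MP:PK = -2:3 ⇒ P = (1/2, -1)
through N parallel to KZ: direction (1, -1); meets MP at G = (1/3, -1/3)
G = M + t·(P−M) with t = 1/2

t = 1/2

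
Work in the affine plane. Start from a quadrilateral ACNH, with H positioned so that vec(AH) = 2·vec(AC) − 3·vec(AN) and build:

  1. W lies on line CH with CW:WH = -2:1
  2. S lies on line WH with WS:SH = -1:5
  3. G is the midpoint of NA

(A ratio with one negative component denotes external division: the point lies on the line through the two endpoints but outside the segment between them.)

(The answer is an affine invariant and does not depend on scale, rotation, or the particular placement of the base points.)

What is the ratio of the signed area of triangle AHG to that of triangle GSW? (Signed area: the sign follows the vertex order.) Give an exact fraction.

Set A = (0, 0), C = (1, 0), N = (0, 1), H = (2, -3); any affine frame gives the same invariant.
1. W lies on line CH with CW:WH = -2:1 ⇒ W = (3, -6)
2. S lies on line WH with WS:SH = -1:5 ⇒ S = (13/4, -27/4)
3. G is the midpoint of NA ⇒ G = (0, 1/2)
2·[AHG] = 1, 2·[GSW] = 5/8
[AHG]:[GSW] = 1:5/8 = 8/5

[AHG]:[GSW] = 8/5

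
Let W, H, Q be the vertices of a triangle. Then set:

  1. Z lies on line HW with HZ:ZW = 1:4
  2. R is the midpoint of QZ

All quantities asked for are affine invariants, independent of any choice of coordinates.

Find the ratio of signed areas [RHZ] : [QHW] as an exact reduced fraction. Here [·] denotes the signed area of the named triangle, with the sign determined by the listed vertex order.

Assign W = (0, 0), H = (1, 0), Q = (0, 1) — the answer is frame-independent, so this choice is without loss of generality.
1. Z lies on line HW with HZ:ZW = 1:4 ⇒ Z = (4/5, 0)
2. R is the midpoint of QZ ⇒ R = (2/5, 1/2)
2·[RHZ] = -1/10, 2·[QHW] = -1
[RHZ]:[QHW] = -1/10:-1 = 1/10

[RHZ]:[QHW] = 1/10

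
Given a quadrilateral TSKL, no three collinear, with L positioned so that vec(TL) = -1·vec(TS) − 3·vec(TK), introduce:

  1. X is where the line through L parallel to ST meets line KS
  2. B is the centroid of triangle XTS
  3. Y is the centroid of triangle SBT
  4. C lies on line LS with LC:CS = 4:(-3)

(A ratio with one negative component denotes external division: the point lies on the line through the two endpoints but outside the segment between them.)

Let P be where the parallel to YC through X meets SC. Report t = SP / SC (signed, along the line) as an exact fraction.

t = 139/3

Assign T = (0, 0), S = (1, 0), K = (0, 1), L = (-1, -3) — the answer is frame-independent, so this choice is without loss of generality.
1. X is where the line through L parallel to ST meets line KS ⇒ X = (4, -3)
2. B is the centroid of triangle XTS ⇒ B = (5/3, -1)
3. Y is the centroid of triangle SBT ⇒ Y = (8/9, -1/3)
4. C lies on line LS with LC:CS = 4:(-3) ⇒ C = (7, 9)
through X parallel to YC: direction (55/9, 28/3); meets SC at P = (279, 417)
P = S + t·(C−S) with t = 139/3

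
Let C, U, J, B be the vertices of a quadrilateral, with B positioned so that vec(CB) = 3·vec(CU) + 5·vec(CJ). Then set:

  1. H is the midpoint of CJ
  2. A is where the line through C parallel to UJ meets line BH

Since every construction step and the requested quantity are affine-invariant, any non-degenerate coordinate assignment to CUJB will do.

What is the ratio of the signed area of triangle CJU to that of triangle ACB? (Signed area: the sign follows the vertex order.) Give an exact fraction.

Set C = (0, 0), U = (1, 0), J = (0, 1), B = (3, 5); any affine frame gives the same invariant.
1. H is the midpoint of CJ ⇒ H = (0, 1/2)
2. A is where the line through C parallel to UJ meets line BH ⇒ A = (-1/5, 1/5)
2·[CJU] = -1, 2·[ACB] = 8/5
[CJU]:[ACB] = -1:8/5 = -5/8

[CJU]:[ACB] = -5/8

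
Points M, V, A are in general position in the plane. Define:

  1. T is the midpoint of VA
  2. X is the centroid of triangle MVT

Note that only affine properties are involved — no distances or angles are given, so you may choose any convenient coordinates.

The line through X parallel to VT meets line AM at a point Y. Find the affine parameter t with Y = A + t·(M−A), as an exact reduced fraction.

Set M = (0, 0), V = (1, 0), A = (0, 1); any affine frame gives the same invariant.
1. T is the midpoint of VA ⇒ T = (1/2, 1/2)
2. X is the centroid of triangle MVT ⇒ X = (1/2, 1/6)
through X parallel to VT: direction (-1/2, 1/2); meets AM at Y = (0, 2/3)
Y = A + t·(M−A) with t = 1/3

t = 1/3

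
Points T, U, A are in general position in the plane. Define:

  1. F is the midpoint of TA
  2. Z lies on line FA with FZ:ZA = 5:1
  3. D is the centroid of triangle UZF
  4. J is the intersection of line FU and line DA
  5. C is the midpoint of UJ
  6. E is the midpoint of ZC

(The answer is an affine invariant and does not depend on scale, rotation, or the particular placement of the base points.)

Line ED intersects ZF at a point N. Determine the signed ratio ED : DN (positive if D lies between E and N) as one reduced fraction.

ED:DN = 5/52

Assign T = (0, 0), U = (1, 0), A = (0, 1) — the answer is frame-independent, so this choice is without loss of generality.
1. F is the midpoint of TA ⇒ F = (0, 1/2)
2. Z lies on line FA with FZ:ZA = 5:1 ⇒ Z = (0, 11/12)
3. D is the centroid of triangle UZF ⇒ D = (1/3, 17/36)
4. J is the intersection of line FU and line DA ⇒ J = (6/13, 7/26)
5. C is the midpoint of UJ ⇒ C = (19/26, 7/52)
6. E is the midpoint of ZC ⇒ E = (19/52, 41/78)
line ED meets ZF at N = (0, -1/12)
D = E + t·(N−E) with t = 5/57, so ED:DN = 5/57:52/57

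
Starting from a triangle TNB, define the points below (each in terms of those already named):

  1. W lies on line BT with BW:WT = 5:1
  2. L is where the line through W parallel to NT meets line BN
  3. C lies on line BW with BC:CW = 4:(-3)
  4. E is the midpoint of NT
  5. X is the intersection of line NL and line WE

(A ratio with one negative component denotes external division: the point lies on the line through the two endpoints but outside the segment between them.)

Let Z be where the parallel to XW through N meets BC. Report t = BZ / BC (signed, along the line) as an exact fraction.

Assign T = (0, 0), N = (1, 0), B = (0, 1) — the answer is frame-independent, so this choice is without loss of generality.
1. W lies on line BT with BW:WT = 5:1 ⇒ W = (0, 1/6)
2. L is where the line through W parallel to NT meets line BN ⇒ L = (5/6, 1/6)
3. C lies on line BW with BC:CW = 4:(-3) ⇒ C = (0, -7/3)
4. E is the midpoint of NT ⇒ E = (1/2, 0)
5. X is the intersection of line NL and line WE ⇒ X = (5/4, -1/4)
through N parallel to XW: direction (-5/4, 5/12); meets BC at Z = (0, 1/3)
Z = B + t·(C−B) with t = 1/5

t = 1/5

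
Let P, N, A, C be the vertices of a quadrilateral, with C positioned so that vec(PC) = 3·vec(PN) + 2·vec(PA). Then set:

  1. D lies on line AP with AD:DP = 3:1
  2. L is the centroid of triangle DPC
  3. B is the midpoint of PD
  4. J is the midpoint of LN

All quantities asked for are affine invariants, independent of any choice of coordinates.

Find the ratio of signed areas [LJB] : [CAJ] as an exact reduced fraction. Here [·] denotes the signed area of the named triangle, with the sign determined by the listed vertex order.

[LJB]:[CAJ] = -3/23

Assign P = (0, 0), N = (1, 0), A = (0, 1), C = (3, 2) — the answer is frame-independent, so this choice is without loss of generality.
1. D lies on line AP with AD:DP = 3:1 ⇒ D = (0, 1/4)
2. L is the centroid of triangle DPC ⇒ L = (1, 3/4)
3. B is the midpoint of PD ⇒ B = (0, 1/8)
4. J is the midpoint of LN ⇒ J = (1, 3/8)
2·[LJB] = -3/8, 2·[CAJ] = 23/8
[LJB]:[CAJ] = -3/8:23/8 = -3/23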